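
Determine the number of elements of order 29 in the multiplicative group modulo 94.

0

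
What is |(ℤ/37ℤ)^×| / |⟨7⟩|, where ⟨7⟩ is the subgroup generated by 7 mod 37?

4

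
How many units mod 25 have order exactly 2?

φ(25) = φ(5^2) = 5·(5−1) = 20 = 2^2 · 5.
Since (Z/25Z)^× is cyclic of order 20, the number of elements of order d is φ(d) when d | 20 and 0 otherwise.
2 | 20, and φ(2) = 2 − 1 = 1.

1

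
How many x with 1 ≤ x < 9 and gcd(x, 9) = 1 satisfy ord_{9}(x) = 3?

2

φ(9) = φ(3^2) = 3·(3−1) = 6 = 2 · 3.
Since (Z/9Z)^× is cyclic of order 6, the number of elements of order d is φ(d) when d | 6 and 0 otherwise.
3 | 6, and φ(3) = 3 − 1 = 2.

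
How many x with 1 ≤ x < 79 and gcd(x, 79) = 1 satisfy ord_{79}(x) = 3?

2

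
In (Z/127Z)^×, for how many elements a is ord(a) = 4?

0

φ(127) = 127 − 1 = 126 = 2 · 3^2 · 7.
(Z/127Z)^× is cyclic (|G| = 126); a cyclic group of order m has exactly φ(d) elements of each order d | m, and none otherwise.
Here 126 is not a multiple of 4, so there are no elements of order 4.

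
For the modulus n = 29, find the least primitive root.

2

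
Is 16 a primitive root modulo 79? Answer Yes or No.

No

φ(79) = 79 − 1 = 78 = 2 · 3 · 13.
An element g generates (Z/79Z)^× iff g^(78/q) ≢ 1 (mod 79) for each prime q ∈ {2, 3, 13}.
16^39 ≡ 1 (mod 79)  [q = 2: ≡ 1 ✗]
16^26 ≡ 23 (mod 79)  [q = 3: ≢ 1 ✓]
16^6 ≡ 65 (mod 79)  [q = 13: ≢ 1 ✓]
Since 16^39 ≡ 1, the order of 16 divides 39 < 78, so 16 is not a primitive root.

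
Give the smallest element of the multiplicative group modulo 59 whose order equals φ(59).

φ(59) = 59 − 1 = 58 = 2 · 29.
Test candidates g = 2, 3, … against the prime factors q ∈ {2, 29} of φ(59): g is a generator iff g^(58/q) ≢ 1 for every such q.
g = 2: 2^29 ≡ 58; 2^2 ≡ 4 — none is 1, so 2 is a primitive root.
So 2 is the smallest generator of (Z/59Z)^×.

2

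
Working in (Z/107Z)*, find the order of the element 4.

53

The order of 4 must divide φ(107) = 107 − 1 = 106 = 2 · 53.
Divisors of 106: 1, 2, 53, 106.
Evaluate successive powers at the divisors of 106:
4^1 ≡ 4 (mod 107)
4^2 ≡ 16 (mod 107)
4^53 ≡ 1 (mod 107) ✓
The smallest such exponent is 53, so the order of 4 is 53.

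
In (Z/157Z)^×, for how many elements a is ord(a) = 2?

1

φ(157) = 157 − 1 = 156 = 2^2 · 3 · 13.
(Z/157Z)^× is cyclic (|G| = 156); a cyclic group of order m has exactly φ(d) elements of each order d | m, and none otherwise.
2 | 156, and φ(2) = 2 − 1 = 1.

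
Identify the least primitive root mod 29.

2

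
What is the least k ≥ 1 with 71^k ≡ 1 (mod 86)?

42

Since 71 ∈ (Z/86Z)^×, its order divides φ(86) = φ(2)·φ(43) = 1·42 = 42 = 2 · 3 · 7.
Divisors of 42: 1, 2, 3, 6, 7, 14, 21, 42.
Test each divisor d:
71^1 ≡ 71 (mod 86)
71^2 ≡ 53 (mod 86)
71^3 ≡ 65 (mod 86)
71^6 ≡ 11 (mod 86)
71^7 ≡ 7 (mod 86)
71^14 ≡ 49 (mod 86)
71^21 ≡ 85 (mod 86)
71^42 ≡ 1 (mod 86) ✓
Therefore the multiplicative order of 71 modulo 86 is 42.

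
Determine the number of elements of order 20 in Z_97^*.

φ(97) = 97 − 1 = 96 = 2^5 · 3.
In a cyclic group of order 96, there are φ(d) elements of order d for each divisor d of 96, and zero for non-divisors.
Here 96 is not a multiple of 20, so there are no elements of order 20.

0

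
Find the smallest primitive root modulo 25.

2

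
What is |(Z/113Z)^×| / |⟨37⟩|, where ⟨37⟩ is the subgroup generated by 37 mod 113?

1

ord(37) | φ(113) = 113 − 1 = 112 = 2^4 · 7.
Divisors of 112: 1, 2, 4, 7, 8, 14, 16, 28, 56, 112.
Compute 37^d (mod 113) for the divisors d until we hit 1:
37^1 ≡ 37 (mod 113)
37^2 ≡ 13 (mod 113)
37^4 ≡ 56 (mod 113)
37^7 ≡ 42 (mod 113)
37^8 ≡ 85 (mod 113)
37^14 ≡ 69 (mod 113)
37^16 ≡ 106 (mod 113)
37^28 ≡ 15 (mod 113)
37^56 ≡ 112 (mod 113)
37^112 ≡ 1 (mod 113) ✓
Thus |⟨37⟩| = ord(37) = 112.
[(Z/113Z)^× : ⟨37⟩] = 112/112 = 1.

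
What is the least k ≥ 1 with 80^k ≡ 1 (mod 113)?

The order of 80 must divide φ(113) = 113 − 1 = 112 = 2^4 · 7.
Divisors of 112: 1, 2, 4, 7, 8, 14, 16, 28, 56, 112.
Test each divisor d:
80^1 ≡ 80 (mod 113)
80^2 ≡ 72 (mod 113)
80^4 ≡ 99 (mod 113)
80^7 ≡ 42 (mod 113)
80^8 ≡ 83 (mod 113)
80^14 ≡ 69 (mod 113)
80^16 ≡ 109 (mod 113)
80^28 ≡ 15 (mod 113)
80^56 ≡ 112 (mod 113)
80^112 ≡ 1 (mod 113) ✓
So ord_113(80) = 112.

112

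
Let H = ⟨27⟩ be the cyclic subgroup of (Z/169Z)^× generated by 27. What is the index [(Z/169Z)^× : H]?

12

By Lagrange's theorem, ord_169(27) divides φ(169) = φ(13^2) = 13·(13−1) = 156 = 2^2 · 3 · 13.
Divisors of 156: 1, 2, 3, 4, 6, 12, 13, 26, 39, 52, 78, 156.
Test each divisor d:
27^1 ≡ 27 (mod 169)
27^2 ≡ 53 (mod 169)
27^3 ≡ 79 (mod 169)
27^4 ≡ 105 (mod 169)
27^6 ≡ 157 (mod 169)
27^12 ≡ 144 (mod 169)
27^13 ≡ 1 (mod 169) ✓
Thus |⟨27⟩| = ord(27) = 13.
The index is φ(169) / ord(27) = 156 / 13 = 12.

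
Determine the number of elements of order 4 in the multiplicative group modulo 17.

2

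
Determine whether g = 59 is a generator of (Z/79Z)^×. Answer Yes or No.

Yes

φ(79) = 79 − 1 = 78 = 2 · 3 · 13.
59 is a primitive root mod 79 iff 59^(φ(79)/q) ≢ 1 for every prime q | φ(79), i.e. q ∈ {2, 3, 13}.
59^39 ≡ 78 (mod 79)  [q = 2: ≢ 1 ✓]
59^26 ≡ 23 (mod 79)  [q = 3: ≢ 1 ✓]
59^6 ≡ 46 (mod 79)  [q = 13: ≢ 1 ✓]
All checks pass, so 59 has order 78 and is a primitive root modulo 79.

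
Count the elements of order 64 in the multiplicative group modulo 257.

32

φ(257) = 257 − 1 = 256 = 2^8.
(Z/257Z)^× is cyclic (|G| = 256); a cyclic group of order m has exactly φ(d) elements of each order d | m, and none otherwise.
64 = 2^6 divides 256, and φ(64) = 32.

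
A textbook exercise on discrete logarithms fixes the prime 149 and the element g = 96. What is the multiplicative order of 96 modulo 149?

37

Since 96 ∈ (Z/149Z)^×, its order divides φ(149) = 149 − 1 = 148 = 2^2 · 37.
Divisors of 148: 1, 2, 4, 37, 74, 148.
Check 96^d mod 149 for each divisor in increasing order:
96^1 ≡ 96 (mod 149)
96^2 ≡ 127 (mod 149)
96^4 ≡ 37 (mod 149)
96^37 ≡ 1 (mod 149) ✓
Therefore the multiplicative order of 96 modulo 149 is 37.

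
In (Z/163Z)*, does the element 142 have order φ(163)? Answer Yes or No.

No

φ(163) = 163 − 1 = 162 = 2 · 3^4.
An element g generates (Z/163Z)^× iff g^(162/q) ≢ 1 (mod 163) for each prime q ∈ {2, 3}.
142^81 ≡ 162 (mod 163)  [q = 2: ≢ 1 ✓]
142^54 ≡ 1 (mod 163)  [q = 3: ≡ 1 ✗]
Since 142^54 ≡ 1, the order of 142 divides 54 < 162, so 142 is not a primitive root.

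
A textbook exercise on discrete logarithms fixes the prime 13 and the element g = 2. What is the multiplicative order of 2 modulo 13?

12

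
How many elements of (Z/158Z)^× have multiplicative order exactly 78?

φ(158) = φ(2)·φ(79) = 1·78 = 78 = 2 · 3 · 13.
In a cyclic group of order 78, there are φ(d) elements of order d for each divisor d of 78, and zero for non-divisors.
78 = 2 · 3 · 13 divides 78, and φ(78) = 24.

24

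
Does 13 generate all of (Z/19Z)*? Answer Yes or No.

Yes

φ(19) = 19 − 1 = 18 = 2 · 3^2.
An element g generates (Z/19Z)^× iff g^(18/q) ≢ 1 (mod 19) for each prime q ∈ {2, 3}.
13^9 ≡ 18 (mod 19)  [q = 2: ≢ 1 ✓]
13^6 ≡ 11 (mod 19)  [q = 3: ≢ 1 ✓]
Every test exponent gives a nontrivial residue, hence 13 generates the full group.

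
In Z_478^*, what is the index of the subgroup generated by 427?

Since 427 ∈ (Z/478Z)^×, its order divides φ(478) = φ(2)·φ(239) = 1·238 = 238 = 2 · 7 · 17.
Divisors of 238: 1, 2, 7, 14, 17, 34, 119, 238.
Compute 427^d (mod 478) for the divisors d until we hit 1:
427^1 ≡ 427 (mod 478)
427^2 ≡ 211 (mod 478)
427^7 ≡ 315 (mod 478)
427^14 ≡ 279 (mod 478)
427^17 ≡ 477 (mod 478)
427^34 ≡ 1 (mod 478) ✓
The order of 427 is 34, so the subgroup it generates has 34 elements.
[(Z/478Z)^× : ⟨427⟩] = 238/34 = 7.

7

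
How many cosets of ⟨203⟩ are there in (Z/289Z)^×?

By Lagrange's theorem, ord_289(203) divides φ(289) = φ(17^2) = 17·(17−1) = 272 = 2^4 · 17.
Divisors of 272: 1, 2, 4, 8, 16, 17, 34, 68, 136, 272.
Test each divisor d:
203^1 ≡ 203 (mod 289)
203^2 ≡ 171 (mod 289)
203^4 ≡ 52 (mod 289)
203^8 ≡ 103 (mod 289)
203^16 ≡ 205 (mod 289)
203^17 ≡ 288 (mod 289)
203^34 ≡ 1 (mod 289) ✓
Thus |⟨203⟩| = ord(203) = 34.
The index is φ(289) / ord(203) = 272 / 34 = 8.

8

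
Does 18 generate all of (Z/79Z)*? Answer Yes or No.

No

φ(79) = 79 − 1 = 78 = 2 · 3 · 13.
18 is a primitive root mod 79 iff 18^(φ(79)/q) ≢ 1 for every prime q | φ(79), i.e. q ∈ {2, 3, 13}.
18^39 ≡ 1 (mod 79)  [q = 2: ≡ 1 ✗]
18^26 ≡ 1 (mod 79)  [q = 3: ≡ 1 ✗]
18^6 ≡ 38 (mod 79)  [q = 13: ≢ 1 ✓]
18^39 ≡ 1 shows ord(18) | 39, strictly less than φ(79); not a primitive root.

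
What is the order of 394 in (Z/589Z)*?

By Lagrange's theorem, ord_589(394) divides φ(589) = φ(19·31) = (19−1)·(31−1) = 18·30 = 540 = 2^2 · 3^3 · 5.
Divisors of 540: 1, 2, 3, 4, 5, 6, 9, 10, 12, 15, 18, 20, 27, 30, 36, 45, 54, 60, 90, 108, 135, 180, 270, 540.
Evaluate successive powers at the divisors of 540:
394^1 ≡ 394 (mod 589)
394^2 ≡ 329 (mod 589)
394^3 ≡ 46 (mod 589)
394^4 ≡ 454 (mod 589)
394^5 ≡ 409 (mod 589)
394^6 ≡ 349 (mod 589)
394^9 ≡ 151 (mod 589)
394^10 ≡ 5 (mod 589)
394^12 ≡ 467 (mod 589)
394^15 ≡ 278 (mod 589)
394^18 ≡ 419 (mod 589)
394^20 ≡ 25 (mod 589)
394^27 ≡ 246 (mod 589)
394^30 ≡ 125 (mod 589)
394^36 ≡ 39 (mod 589)
394^45 ≡ 588 (mod 589)
394^54 ≡ 438 (mod 589)
394^60 ≡ 311 (mod 589)
394^90 ≡ 1 (mod 589) ✓
So ord_589(394) = 90.

90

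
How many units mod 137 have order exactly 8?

φ(137) = 137 − 1 = 136 = 2^3 · 17.
(Z/137Z)^× is cyclic (|G| = 136); a cyclic group of order m has exactly φ(d) elements of each order d | m, and none otherwise.
8 = 2^3 divides 136, and φ(8) = 4.

4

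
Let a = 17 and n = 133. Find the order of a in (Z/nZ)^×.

18

ord(17) | φ(133) = φ(7·19) = (7−1)·(19−1) = 6·18 = 108 = 2^2 · 3^3.
Divisors of 108: 1, 2, 3, 4, 6, 9, 12, 18, 27, 36, 54, 108.
Check 17^d mod 133 for each divisor in increasing order:
17^1 ≡ 17 (mod 133)
17^2 ≡ 23 (mod 133)
17^3 ≡ 125 (mod 133)
17^4 ≡ 130 (mod 133)
17^6 ≡ 64 (mod 133)
17^9 ≡ 20 (mod 133)
17^12 ≡ 106 (mod 133)
17^18 ≡ 1 (mod 133) ✓
Therefore the multiplicative order of 17 modulo 133 is 18.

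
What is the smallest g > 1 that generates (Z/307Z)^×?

5

φ(307) = 307 − 1 = 306 = 2 · 3^2 · 17.
g is a primitive root iff g^(306/q) ≢ 1 (mod 307) for each prime q ∈ {2, 3, 17}.
g = 2: 2^153 ≡ 306; 2^102 ≡ 1 — hits 1, so not a primitive root.
g = 3: 3^153 ≡ 306; 3^102 ≡ 1 — hits 1, so not a primitive root.
g = 4: 4^153 ≡ 1 — hits 1, so not a primitive root.
g = 5: 5^153 ≡ 306; 5^102 ≡ 289; 5^18 ≡ 81 — none is 1, so 5 is a primitive root.
The smallest primitive root modulo 307 is 5.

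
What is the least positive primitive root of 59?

2

φ(59) = 59 − 1 = 58 = 2 · 29.
g is a primitive root iff g^(58/q) ≢ 1 (mod 59) for each prime q ∈ {2, 29}.
g = 2: 2^29 ≡ 58; 2^2 ≡ 4 — none is 1, so 2 is a primitive root.
So 2 is the smallest generator of (Z/59Z)^×.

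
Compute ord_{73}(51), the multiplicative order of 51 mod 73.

8

The order of 51 must divide φ(73) = 73 − 1 = 72 = 2^3 · 3^2.
Divisors of 72: 1, 2, 3, 4, 6, 8, 9, 12, 18, 24, 36, 72.
Check 51^d mod 73 for each divisor in increasing order:
51^1 ≡ 51 (mod 73)
51^2 ≡ 46 (mod 73)
51^3 ≡ 10 (mod 73)
51^4 ≡ 72 (mod 73)
51^6 ≡ 27 (mod 73)
51^8 ≡ 1 (mod 73) ✓
Therefore the multiplicative order of 51 modulo 73 is 8.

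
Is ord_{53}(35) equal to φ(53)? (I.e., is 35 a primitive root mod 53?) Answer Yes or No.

Yes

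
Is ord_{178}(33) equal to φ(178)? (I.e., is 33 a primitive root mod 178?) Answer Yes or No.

φ(178) = φ(2)·φ(89) = 1·88 = 88 = 2^3 · 11.
An element g generates (Z/178Z)^× iff g^(88/q) ≢ 1 (mod 178) for each prime q ∈ {2, 11}.
33^44 ≡ 177 (mod 178)  [q = 2: ≢ 1 ✓]
33^8 ≡ 105 (mod 178)  [q = 11: ≢ 1 ✓]
None equal 1, so ord_178(33) = 88: 33 is a primitive root.

Yes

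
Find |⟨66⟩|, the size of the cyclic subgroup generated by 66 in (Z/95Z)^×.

Since 66 ∈ (Z/95Z)^×, its order divides φ(95) = φ(5·19) = (5−1)·(19−1) = 4·18 = 72 = 2^3 · 3^2.
Divisors of 72: 1, 2, 3, 4, 6, 8, 9, 12, 18, 24, 36, 72.
Evaluate successive powers at the divisors of 72:
66^1 ≡ 66 (mod 95)
66^2 ≡ 81 (mod 95)
66^3 ≡ 26 (mod 95)
66^4 ≡ 6 (mod 95)
66^6 ≡ 11 (mod 95)
66^8 ≡ 36 (mod 95)
66^9 ≡ 1 (mod 95) ✓
Hence ord(66) = 9.

9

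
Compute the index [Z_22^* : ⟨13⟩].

Since 13 ∈ (Z/22Z)^×, its order divides φ(22) = φ(2)·φ(11) = 1·10 = 10 = 2 · 5.
Divisors of 10: 1, 2, 5, 10.
Compute 13^d (mod 22) for the divisors d until we hit 1:
13^1 ≡ 13 (mod 22)
13^2 ≡ 15 (mod 22)
13^5 ≡ 21 (mod 22)
13^10 ≡ 1 (mod 22) ✓
So ord_22(13) = 10, hence |⟨13⟩| = 10.
[(Z/22Z)^× : ⟨13⟩] = 10/10 = 1.

1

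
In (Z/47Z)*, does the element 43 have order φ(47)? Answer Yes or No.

φ(47) = 47 − 1 = 46 = 2 · 23.
It suffices to check that the order of 43 is not a proper divisor of 46: compute 43^(46/q) for q ∈ {2, 23}.
43^23 ≡ 46 (mod 47)  [q = 2: ≢ 1 ✓]
43^2 ≡ 16 (mod 47)  [q = 23: ≢ 1 ✓]
All checks pass, so 43 has order 46 and is a primitive root modulo 47.

Yes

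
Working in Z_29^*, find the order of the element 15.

Since 15 ∈ (Z/29Z)^×, its order divides φ(29) = 29 − 1 = 28 = 2^2 · 7.
Divisors of 28: 1, 2, 4, 7, 14, 28.
Check 15^d mod 29 for each divisor in increasing order:
15^1 ≡ 15 (mod 29)
15^2 ≡ 22 (mod 29)
15^4 ≡ 20 (mod 29)
15^7 ≡ 17 (mod 29)
15^14 ≡ 28 (mod 29)
15^28 ≡ 1 (mod 29) ✓
The smallest such exponent is 28, so the order of 15 is 28.

28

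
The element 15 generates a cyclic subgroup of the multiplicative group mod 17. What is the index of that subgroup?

2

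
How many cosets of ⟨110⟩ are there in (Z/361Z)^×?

1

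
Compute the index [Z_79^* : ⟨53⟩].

1

Since 53 ∈ (Z/79Z)^×, its order divides φ(79) = 79 − 1 = 78 = 2 · 3 · 13.
Divisors of 78: 1, 2, 3, 6, 13, 26, 39, 78.
Test each divisor d:
53^1 ≡ 53
53^2 ≡ 44
53^3 ≡ 41
53^6 ≡ 22
53^13 ≡ 56
53^26 ≡ 55
53^39 ≡ 78
53^78 ≡ 1
The order of 53 is 78, so the subgroup it generates has 78 elements.
Index = |(Z/79Z)^×| / |⟨53⟩| = 78 / 78 = 1.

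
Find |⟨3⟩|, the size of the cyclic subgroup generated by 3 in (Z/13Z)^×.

3

ord(3) | φ(13) = 13 − 1 = 12 = 2^2 · 3.
Divisors of 12: 1, 2, 3, 4, 6, 12.
Test each divisor d:
3^1 ≡ 3
3^2 ≡ 9
3^3 ≡ 1
Therefore the multiplicative order of 3 modulo 13 is 3.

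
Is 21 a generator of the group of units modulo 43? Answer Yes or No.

φ(43) = 43 − 1 = 42 = 2 · 3 · 7.
It suffices to check that the order of 21 is not a proper divisor of 42: compute 21^(42/q) for q ∈ {2, 3, 7}.
21^21 ≡ 1 (mod 43)  [q = 2: ≡ 1 ✗]
21^14 ≡ 1 (mod 43)  [q = 3: ≡ 1 ✗]
21^6 ≡ 41 (mod 43)  [q = 7: ≢ 1 ✓]
The check at q = 2 fails, so 21 generates a proper subgroup.

No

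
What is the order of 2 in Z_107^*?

By Lagrange's theorem, ord_107(2) divides φ(107) = 107 − 1 = 106 = 2 · 53.
Divisors of 106: 1, 2, 53, 106.
Evaluate successive powers at the divisors of 106:
2^1 ≡ 2 (mod 107)
2^2 ≡ 4 (mod 107)
2^53 ≡ 106 (mod 107)
2^106 ≡ 1 (mod 107) ✓
The smallest such exponent is 106, so the order of 2 is 106.

106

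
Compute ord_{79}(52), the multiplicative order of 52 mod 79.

13

The order of 52 must divide φ(79) = 79 − 1 = 78 = 2 · 3 · 13.
Divisors of 78: 1, 2, 3, 6, 13, 26, 39, 78.
Compute 52^d (mod 79) for the divisors d until we hit 1:
52^1 ≡ 52 (mod 79)
52^2 ≡ 18 (mod 79)
52^3 ≡ 67 (mod 79)
52^6 ≡ 65 (mod 79)
52^13 ≡ 1 (mod 79) ✓
Therefore the multiplicative order of 52 modulo 79 is 13.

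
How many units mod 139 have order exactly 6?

2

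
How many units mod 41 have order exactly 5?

4

φ(41) = 41 − 1 = 40 = 2^3 · 5.
(Z/41Z)^× is cyclic (|G| = 40); a cyclic group of order m has exactly φ(d) elements of each order d | m, and none otherwise.
5 | 40, and φ(5) = 5 − 1 = 4.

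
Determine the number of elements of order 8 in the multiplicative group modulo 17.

φ(17) = 17 − 1 = 16 = 2^4.
Since (Z/17Z)^× is cyclic of order 16, the number of elements of order d is φ(d) when d | 16 and 0 otherwise.
8 = 2^3 divides 16, and φ(8) = 4.

4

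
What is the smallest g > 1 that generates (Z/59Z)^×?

2

φ(59) = 59 − 1 = 58 = 2 · 29.
g is a primitive root iff g^(58/q) ≢ 1 (mod 59) for each prime q ∈ {2, 29}.
g = 2: 2^29 ≡ 58; 2^2 ≡ 4 — none is 1, so 2 is a primitive root.
So 2 is the smallest generator of (Z/59Z)^×.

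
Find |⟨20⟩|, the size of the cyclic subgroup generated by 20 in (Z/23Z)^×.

By Lagrange's theorem, ord_23(20) divides φ(23) = 23 − 1 = 22 = 2 · 11.
Divisors of 22: 1, 2, 11, 22.
Test each divisor d:
20^1 ≡ 20 (mod 23)
20^2 ≡ 9 (mod 23)
20^11 ≡ 22 (mod 23)
20^22 ≡ 1 (mod 23) ✓
So ord_23(20) = 22.

22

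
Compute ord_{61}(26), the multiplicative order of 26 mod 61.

60

By Lagrange's theorem, ord_61(26) divides φ(61) = 61 − 1 = 60 = 2^2 · 3 · 5.
Divisors of 60: 1, 2, 3, 4, 5, 6, 10, 12, 15, 20, 30, 60.
Evaluate successive powers at the divisors of 60:
26^1 ≡ 26
26^2 ≡ 5
26^3 ≡ 8
26^4 ≡ 25
26^5 ≡ 40
26^6 ≡ 3
26^10 ≡ 14
26^12 ≡ 9
26^15 ≡ 11
26^20 ≡ 13
26^30 ≡ 60
26^60 ≡ 1
Therefore the multiplicative order of 26 modulo 61 is 60.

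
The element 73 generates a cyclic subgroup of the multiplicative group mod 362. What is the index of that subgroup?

20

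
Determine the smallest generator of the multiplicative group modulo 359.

7

φ(359) = 359 − 1 = 358 = 2 · 179.
g is a primitive root iff g^(358/q) ≢ 1 (mod 359) for each prime q ∈ {2, 179}.
g = 2: 2^179 ≡ 1 — hits 1, so not a primitive root.
g = 3: 3^179 ≡ 1 — hits 1, so not a primitive root.
g = 4: 4^179 ≡ 1 — hits 1, so not a primitive root.
g = 5: 5^179 ≡ 1 — hits 1, so not a primitive root.
g = 6: 6^179 ≡ 1 — hits 1, so not a primitive root.
g = 7: 7^179 ≡ 358; 7^2 ≡ 49 — none is 1, so 7 is a primitive root.
So 7 is the smallest generator of (Z/359Z)^×.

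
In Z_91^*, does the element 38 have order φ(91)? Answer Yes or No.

No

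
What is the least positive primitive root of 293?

φ(293) = 293 − 1 = 292 = 2^2 · 73.
g is a primitive root iff g^(292/q) ≢ 1 (mod 293) for each prime q ∈ {2, 73}.
g = 2: 2^146 ≡ 292; 2^4 ≡ 16 — none is 1, so 2 is a primitive root.
So 2 is the smallest generator of (Z/293Z)^×.

2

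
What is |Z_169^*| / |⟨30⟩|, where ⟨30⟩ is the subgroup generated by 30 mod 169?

The order of 30 must divide φ(169) = φ(13^2) = 13·(13−1) = 156 = 2^2 · 3 · 13.
Divisors of 156: 1, 2, 3, 4, 6, 12, 13, 26, 39, 52, 78, 156.
Compute 30^d (mod 169) for the divisors d until we hit 1:
30^1 ≡ 30
30^2 ≡ 55
30^3 ≡ 129
30^4 ≡ 152
30^6 ≡ 79
30^12 ≡ 157
30^13 ≡ 147
30^26 ≡ 146
30^39 ≡ 168
30^52 ≡ 22
30^78 ≡ 1
The order of 30 is 78, so the subgroup it generates has 78 elements.
[(Z/169Z)^× : ⟨30⟩] = 156/78 = 2.

2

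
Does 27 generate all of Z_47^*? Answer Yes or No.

φ(47) = 47 − 1 = 46 = 2 · 23.
An element g generates (Z/47Z)^× iff g^(46/q) ≢ 1 (mod 47) for each prime q ∈ {2, 23}.
27^23 ≡ 1 (mod 47)  [q = 2: ≡ 1 ✗]
27^2 ≡ 24 (mod 47)  [q = 23: ≢ 1 ✓]
The check at q = 2 fails, so 27 generates a proper subgroup.

No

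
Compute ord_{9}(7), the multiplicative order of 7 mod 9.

3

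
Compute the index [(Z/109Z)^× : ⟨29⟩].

2

The order of 29 must divide φ(109) = 109 − 1 = 108 = 2^2 · 3^3.
Divisors of 108: 1, 2, 3, 4, 6, 9, 12, 18, 27, 36, 54, 108.
Test each divisor d:
29^1 ≡ 29 (mod 109)
29^2 ≡ 78 (mod 109)
29^3 ≡ 82 (mod 109)
29^4 ≡ 89 (mod 109)
29^6 ≡ 75 (mod 109)
29^9 ≡ 46 (mod 109)
29^12 ≡ 66 (mod 109)
29^18 ≡ 45 (mod 109)
29^27 ≡ 108 (mod 109)
29^36 ≡ 63 (mod 109)
29^54 ≡ 1 (mod 109) ✓
The order of 29 is 54, so the subgroup it generates has 54 elements.
Index = |(Z/109Z)^×| / |⟨29⟩| = 108 / 54 = 2.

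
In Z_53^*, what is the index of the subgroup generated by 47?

ord(47) | φ(53) = 53 − 1 = 52 = 2^2 · 13.
Divisors of 52: 1, 2, 4, 13, 26, 52.
Compute 47^d (mod 53) for the divisors d until we hit 1:
47^1 ≡ 47 (mod 53)
47^2 ≡ 36 (mod 53)
47^4 ≡ 24 (mod 53)
47^13 ≡ 1 (mod 53) ✓
Thus |⟨47⟩| = ord(47) = 13.
Index = |(Z/53Z)^×| / |⟨47⟩| = 52 / 13 = 4.

4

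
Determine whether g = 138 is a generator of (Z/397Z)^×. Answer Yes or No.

Yes

φ(397) = 397 − 1 = 396 = 2^2 · 3^2 · 11.
It suffices to check that the order of 138 is not a proper divisor of 396: compute 138^(396/q) for q ∈ {2, 3, 11}.
138^198 ≡ 396 (mod 397)  [q = 2: ≢ 1 ✓]
138^132 ≡ 362 (mod 397)  [q = 3: ≢ 1 ✓]
138^36 ≡ 126 (mod 397)  [q = 11: ≢ 1 ✓]
None equal 1, so ord_397(138) = 396: 138 is a primitive root.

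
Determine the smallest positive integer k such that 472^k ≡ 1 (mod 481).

18

Since 472 ∈ (Z/481Z)^×, its order divides φ(481) = φ(13·37) = (13−1)·(37−1) = 12·36 = 432 = 2^4 · 3^3.
Divisors of 432: 1, 2, 3, 4, 6, 8, 9, 12, 16, 18, 24, 27, 36, 48, 54, 72, 108, 144, 216, 432.
Evaluate successive powers at the divisors of 432:
472^1 ≡ 472 (mod 481)
472^2 ≡ 81 (mod 481)
472^3 ≡ 233 (mod 481)
472^4 ≡ 308 (mod 481)
472^6 ≡ 417 (mod 481)
472^8 ≡ 107 (mod 481)
472^9 ≡ 480 (mod 481)
472^12 ≡ 248 (mod 481)
472^16 ≡ 386 (mod 481)
472^18 ≡ 1 (mod 481) ✓
Hence ord(472) = 18.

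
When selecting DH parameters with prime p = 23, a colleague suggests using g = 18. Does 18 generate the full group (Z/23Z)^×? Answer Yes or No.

No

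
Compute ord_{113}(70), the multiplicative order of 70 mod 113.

112

By Lagrange's theorem, ord_113(70) divides φ(113) = 113 − 1 = 112 = 2^4 · 7.
Divisors of 112: 1, 2, 4, 7, 8, 14, 16, 28, 56, 112.
Compute 70^d (mod 113) for the divisors d until we hit 1:
70^1 ≡ 70
70^2 ≡ 41
70^4 ≡ 99
70^7 ≡ 48
70^8 ≡ 83
70^14 ≡ 44
70^16 ≡ 109
70^28 ≡ 15
70^56 ≡ 112
70^112 ≡ 1
The smallest such exponent is 112, so the order of 70 is 112.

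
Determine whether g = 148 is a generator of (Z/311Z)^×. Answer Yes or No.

Yes

φ(311) = 311 − 1 = 310 = 2 · 5 · 31.
It suffices to check that the order of 148 is not a proper divisor of 310: compute 148^(310/q) for q ∈ {2, 5, 31}.
148^155 ≡ 310 (mod 311)  [q = 2: ≢ 1 ✓]
148^62 ≡ 6 (mod 311)  [q = 5: ≢ 1 ✓]
148^10 ≡ 49 (mod 311)  [q = 31: ≢ 1 ✓]
All checks pass, so 148 has order 310 and is a primitive root modulo 311.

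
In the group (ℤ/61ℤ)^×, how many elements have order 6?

2

φ(61) = 61 − 1 = 60 = 2^2 · 3 · 5.
In a cyclic group of order 60, there are φ(d) elements of order d for each divisor d of 60, and zero for non-divisors.
6 = 2 · 3 divides 60, and φ(6) = 2.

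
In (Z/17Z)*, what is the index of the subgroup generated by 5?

1

Since 5 ∈ (Z/17Z)^×, its order divides φ(17) = 17 − 1 = 16 = 2^4.
Divisors of 16: 1, 2, 4, 8, 16.
Check 5^d mod 17 for each divisor in increasing order:
5^1 ≡ 5 (mod 17)
5^2 ≡ 8 (mod 17)
5^4 ≡ 13 (mod 17)
5^8 ≡ 16 (mod 17)
5^16 ≡ 1 (mod 17) ✓
The order of 5 is 16, so the subgroup it generates has 16 elements.
Index = |(Z/17Z)^×| / |⟨5⟩| = 16 / 16 = 1.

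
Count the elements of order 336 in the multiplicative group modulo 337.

96

φ(337) = 337 − 1 = 336 = 2^4 · 3 · 7.
(Z/337Z)^× is cyclic (|G| = 336); a cyclic group of order m has exactly φ(d) elements of each order d | m, and none otherwise.
336 = 2^4 · 3 · 7 divides 336, and φ(336) = 96.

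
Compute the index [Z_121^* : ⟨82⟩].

The order of 82 must divide φ(121) = φ(11^2) = 11·(11−1) = 110 = 2 · 5 · 11.
Divisors of 110: 1, 2, 5, 10, 11, 22, 55, 110.
Test each divisor d:
82^1 ≡ 82 (mod 121)
82^2 ≡ 69 (mod 121)
82^5 ≡ 56 (mod 121)
82^10 ≡ 111 (mod 121)
82^11 ≡ 27 (mod 121)
82^22 ≡ 3 (mod 121)
82^55 ≡ 1 (mod 121) ✓
So ord_121(82) = 55, hence |⟨82⟩| = 55.
[(Z/121Z)^× : ⟨82⟩] = 110/55 = 2.

2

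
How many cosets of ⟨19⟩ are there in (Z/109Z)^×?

3

By Lagrange's theorem, ord_109(19) divides φ(109) = 109 − 1 = 108 = 2^2 · 3^3.
Divisors of 108: 1, 2, 3, 4, 6, 9, 12, 18, 27, 36, 54, 108.
Compute 19^d (mod 109) for the divisors d until we hit 1:
19^1 ≡ 19
19^2 ≡ 34
19^3 ≡ 101
19^4 ≡ 66
19^6 ≡ 64
19^9 ≡ 33
19^12 ≡ 63
19^18 ≡ 108
19^27 ≡ 76
19^36 ≡ 1
The order of 19 is 36, so the subgroup it generates has 36 elements.
Index = |(Z/109Z)^×| / |⟨19⟩| = 108 / 36 = 3.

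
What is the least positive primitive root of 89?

φ(89) = 89 − 1 = 88 = 2^3 · 11.
g is a primitive root iff g^(88/q) ≢ 1 (mod 89) for each prime q ∈ {2, 11}.
g = 2: 2^44 ≡ 1 — hits 1, so not a primitive root.
g = 3: 3^44 ≡ 88; 3^8 ≡ 64 — none is 1, so 3 is a primitive root.
The smallest primitive root modulo 89 is 3.

3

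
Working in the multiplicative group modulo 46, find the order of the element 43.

ord(43) | φ(46) = φ(2)·φ(23) = 1·22 = 22 = 2 · 11.
Divisors of 22: 1, 2, 11, 22.
Evaluate successive powers at the divisors of 22:
43^1 ≡ 43 (mod 46)
43^2 ≡ 9 (mod 46)
43^11 ≡ 45 (mod 46)
43^22 ≡ 1 (mod 46) ✓
So ord_46(43) = 22.

22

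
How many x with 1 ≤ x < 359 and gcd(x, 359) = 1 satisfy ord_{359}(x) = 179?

178

φ(359) = 359 − 1 = 358 = 2 · 179.
(Z/359Z)^× is cyclic (|G| = 358); a cyclic group of order m has exactly φ(d) elements of each order d | m, and none otherwise.
179 | 358, and φ(179) = 179 − 1 = 178.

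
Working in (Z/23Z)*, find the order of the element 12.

11

The order of 12 must divide φ(23) = 23 − 1 = 22 = 2 · 11.
Divisors of 22: 1, 2, 11, 22.
Evaluate successive powers at the divisors of 22:
12^1 ≡ 12
12^2 ≡ 6
12^11 ≡ 1
So ord_23(12) = 11.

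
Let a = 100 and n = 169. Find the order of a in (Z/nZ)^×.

The order of 100 must divide φ(169) = φ(13^2) = 13·(13−1) = 156 = 2^2 · 3 · 13.
Divisors of 156: 1, 2, 3, 4, 6, 12, 13, 26, 39, 52, 78, 156.
Evaluate successive powers at the divisors of 156:
100^1 ≡ 100
100^2 ≡ 29
100^3 ≡ 27
100^4 ≡ 165
100^6 ≡ 53
100^12 ≡ 105
100^13 ≡ 22
100^26 ≡ 146
100^39 ≡ 1
So ord_169(100) = 39.

39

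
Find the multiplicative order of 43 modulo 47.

46

By Lagrange's theorem, ord_47(43) divides φ(47) = 47 − 1 = 46 = 2 · 23.
Divisors of 46: 1, 2, 23, 46.
Test each divisor d:
43^1 ≡ 43 (mod 47)
43^2 ≡ 16 (mod 47)
43^23 ≡ 46 (mod 47)
43^46 ≡ 1 (mod 47) ✓
So ord_47(43) = 46.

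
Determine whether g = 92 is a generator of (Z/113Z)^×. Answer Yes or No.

φ(113) = 113 − 1 = 112 = 2^4 · 7.
An element g generates (Z/113Z)^× iff g^(112/q) ≢ 1 (mod 113) for each prime q ∈ {2, 7}.
92^56 ≡ 112 (mod 113)  [q = 2: ≢ 1 ✓]
92^16 ≡ 28 (mod 113)  [q = 7: ≢ 1 ✓]
All checks pass, so 92 has order 112 and is a primitive root modulo 113.

Yes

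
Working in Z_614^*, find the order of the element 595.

102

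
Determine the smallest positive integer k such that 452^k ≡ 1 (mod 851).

ord(452) | φ(851) = φ(23·37) = (23−1)·(37−1) = 22·36 = 792 = 2^3 · 3^2 · 11.
Divisors of 792: 1, 2, 3, 4, 6, 8, 9, 11, 12, 18, 22, 24, 33, 36, 44, 66, 72, 88, 99, 132, 198, 264, 396, 792.
Compute 452^d (mod 851) for the divisors d until we hit 1:
452^1 ≡ 452
452^2 ≡ 64
452^3 ≡ 845
452^4 ≡ 692
452^6 ≡ 36
452^8 ≡ 602
452^9 ≡ 635
452^11 ≡ 643
452^12 ≡ 445
452^18 ≡ 702
452^22 ≡ 714
452^24 ≡ 593
452^33 ≡ 413
452^36 ≡ 75
452^44 ≡ 47
452^66 ≡ 369
452^72 ≡ 519
452^88 ≡ 507
452^99 ≡ 68
452^132 ≡ 1
Hence ord(452) = 132.

132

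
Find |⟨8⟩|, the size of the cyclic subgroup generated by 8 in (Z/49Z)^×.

ord(8) | φ(49) = φ(7^2) = 7·(7−1) = 42 = 2 · 3 · 7.
Divisors of 42: 1, 2, 3, 6, 7, 14, 21, 42.
Test each divisor d:
8^1 ≡ 8 (mod 49)
8^2 ≡ 15 (mod 49)
8^3 ≡ 22 (mod 49)
8^6 ≡ 43 (mod 49)
8^7 ≡ 1 (mod 49) ✓
Hence ord(8) = 7.

7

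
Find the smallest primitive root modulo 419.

φ(419) = 419 − 1 = 418 = 2 · 11 · 19.
Test candidates g = 2, 3, … against the prime factors q ∈ {2, 11, 19} of φ(419): g is a generator iff g^(418/q) ≢ 1 for every such q.
g = 2: 2^209 ≡ 418; 2^38 ≡ 334; 2^22 ≡ 114 — none is 1, so 2 is a primitive root.
The smallest primitive root modulo 419 is 2.

2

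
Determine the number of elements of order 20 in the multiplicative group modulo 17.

φ(17) = 17 − 1 = 16 = 2^4.
Since (Z/17Z)^× is cyclic of order 16, the number of elements of order d is φ(d) when d | 16 and 0 otherwise.
Since 20 ∤ 16, the count is 0.

0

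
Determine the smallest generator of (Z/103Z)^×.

φ(103) = 103 − 1 = 102 = 2 · 3 · 17.
g is a primitive root iff g^(102/q) ≢ 1 (mod 103) for each prime q ∈ {2, 3, 17}.
g = 2: 2^51 ≡ 1 — hits 1, so not a primitive root.
g = 3: 3^51 ≡ 102; 3^34 ≡ 1 — hits 1, so not a primitive root.
g = 4: 4^51 ≡ 1 — hits 1, so not a primitive root.
g = 5: 5^51 ≡ 102; 5^34 ≡ 56; 5^6 ≡ 72 — none is 1, so 5 is a primitive root.
So 5 is the smallest generator of (Z/103Z)^×.

5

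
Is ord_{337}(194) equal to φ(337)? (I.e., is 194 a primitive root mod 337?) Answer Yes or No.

Yes

φ(337) = 337 − 1 = 336 = 2^4 · 3 · 7.
Test 194^(336/q) mod 337 for each prime factor q of 336:
194^168 ≡ 336 (mod 337)  [q = 2: ≢ 1 ✓]
194^112 ≡ 128 (mod 337)  [q = 3: ≢ 1 ✓]
194^48 ≡ 8 (mod 337)  [q = 7: ≢ 1 ✓]
None equal 1, so ord_337(194) = 336: 194 is a primitive root.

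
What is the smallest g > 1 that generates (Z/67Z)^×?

2

φ(67) = 67 − 1 = 66 = 2 · 3 · 11.
g is a primitive root iff g^(66/q) ≢ 1 (mod 67) for each prime q ∈ {2, 3, 11}.
g = 2: 2^33 ≡ 66; 2^22 ≡ 37; 2^6 ≡ 64 — none is 1, so 2 is a primitive root.
The smallest primitive root modulo 67 is 2.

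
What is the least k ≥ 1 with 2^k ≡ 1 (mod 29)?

28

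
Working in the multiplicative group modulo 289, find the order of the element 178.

The order of 178 must divide φ(289) = φ(17^2) = 17·(17−1) = 272 = 2^4 · 17.
Divisors of 272: 1, 2, 4, 8, 16, 17, 34, 68, 136, 272.
Check 178^d mod 289 for each divisor in increasing order:
178^1 ≡ 178
178^2 ≡ 183
178^4 ≡ 254
178^8 ≡ 69
178^16 ≡ 137
178^17 ≡ 110
178^34 ≡ 251
178^68 ≡ 288
178^136 ≡ 1
Therefore the multiplicative order of 178 modulo 289 is 136.

136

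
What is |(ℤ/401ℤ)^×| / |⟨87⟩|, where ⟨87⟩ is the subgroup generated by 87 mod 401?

1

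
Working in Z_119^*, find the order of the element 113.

16

By Lagrange's theorem, ord_119(113) divides φ(119) = φ(7·17) = (7−1)·(17−1) = 6·16 = 96 = 2^5 · 3.
Divisors of 96: 1, 2, 3, 4, 6, 8, 12, 16, 24, 32, 48, 96.
Test each divisor d:
113^1 ≡ 113
113^2 ≡ 36
113^3 ≡ 22
113^4 ≡ 106
113^6 ≡ 8
113^8 ≡ 50
113^12 ≡ 64
113^16 ≡ 1
Therefore the multiplicative order of 113 modulo 119 is 16.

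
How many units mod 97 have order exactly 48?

16

φ(97) = 97 − 1 = 96 = 2^5 · 3.
In a cyclic group of order 96, there are φ(d) elements of order d for each divisor d of 96, and zero for non-divisors.
48 = 2^4 · 3 divides 96, and φ(48) = 16.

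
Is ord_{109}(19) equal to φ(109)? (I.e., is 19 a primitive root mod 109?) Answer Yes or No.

No

φ(109) = 109 − 1 = 108 = 2^2 · 3^3.
An element g generates (Z/109Z)^× iff g^(108/q) ≢ 1 (mod 109) for each prime q ∈ {2, 3}.
19^54 ≡ 108 (mod 109)  [q = 2: ≢ 1 ✓]
19^36 ≡ 1 (mod 109)  [q = 3: ≡ 1 ✗]
Since 19^36 ≡ 1, the order of 19 divides 36 < 108, so 19 is not a primitive root.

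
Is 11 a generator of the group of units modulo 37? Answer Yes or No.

No

φ(37) = 37 − 1 = 36 = 2^2 · 3^2.
11 is a primitive root mod 37 iff 11^(φ(37)/q) ≢ 1 for every prime q | φ(37), i.e. q ∈ {2, 3}.
11^18 ≡ 1 (mod 37)  [q = 2: ≡ 1 ✗]
11^12 ≡ 1 (mod 37)  [q = 3: ≡ 1 ✗]
The check at q = 2 fails, so 11 generates a proper subgroup.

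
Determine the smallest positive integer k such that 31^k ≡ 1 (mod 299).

44

Since 31 ∈ (Z/299Z)^×, its order divides φ(299) = φ(13·23) = (13−1)·(23−1) = 12·22 = 264 = 2^3 · 3 · 11.
Divisors of 264: 1, 2, 3, 4, 6, 8, 11, 12, 22, 24, 33, 44, 66, 88, 132, 264.
Evaluate successive powers at the divisors of 264:
31^1 ≡ 31 (mod 299)
31^2 ≡ 64 (mod 299)
31^3 ≡ 190 (mod 299)
31^4 ≡ 209 (mod 299)
31^6 ≡ 220 (mod 299)
31^8 ≡ 27 (mod 299)
31^11 ≡ 47 (mod 299)
31^12 ≡ 261 (mod 299)
31^22 ≡ 116 (mod 299)
31^24 ≡ 248 (mod 299)
31^33 ≡ 70 (mod 299)
31^44 ≡ 1 (mod 299) ✓
Hence ord(31) = 44.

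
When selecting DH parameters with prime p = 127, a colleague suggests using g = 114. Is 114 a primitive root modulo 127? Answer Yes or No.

Yes

φ(127) = 127 − 1 = 126 = 2 · 3^2 · 7.
114 is a primitive root mod 127 iff 114^(φ(127)/q) ≢ 1 for every prime q | φ(127), i.e. q ∈ {2, 3, 7}.
114^63 ≡ 126 (mod 127)  [q = 2: ≢ 1 ✓]
114^42 ≡ 107 (mod 127)  [q = 3: ≢ 1 ✓]
114^18 ≡ 64 (mod 127)  [q = 7: ≢ 1 ✓]
None equal 1, so ord_127(114) = 126: 114 is a primitive root.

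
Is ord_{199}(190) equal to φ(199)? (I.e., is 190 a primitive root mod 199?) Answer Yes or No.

φ(199) = 199 − 1 = 198 = 2 · 3^2 · 11.
An element g generates (Z/199Z)^× iff g^(198/q) ≢ 1 (mod 199) for each prime q ∈ {2, 3, 11}.
190^99 ≡ 198 (mod 199)  [q = 2: ≢ 1 ✓]
190^66 ≡ 92 (mod 199)  [q = 3: ≢ 1 ✓]
190^18 ≡ 103 (mod 199)  [q = 11: ≢ 1 ✓]
None equal 1, so ord_199(190) = 198: 190 is a primitive root.

Yes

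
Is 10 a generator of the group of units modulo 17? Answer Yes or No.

φ(17) = 17 − 1 = 16 = 2^4.
An element g generates (Z/17Z)^× iff g^(16/q) ≢ 1 (mod 17) for each prime q ∈ {2}.
10^8 ≡ 16 (mod 17)  [q = 2: ≢ 1 ✓]
Every test exponent gives a nontrivial residue, hence 10 generates the full group.

Yes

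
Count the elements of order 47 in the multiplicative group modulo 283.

φ(283) = 283 − 1 = 282 = 2 · 3 · 47.
Since (Z/283Z)^× is cyclic of order 282, the number of elements of order d is φ(d) when d | 282 and 0 otherwise.
47 | 282, and φ(47) = 47 − 1 = 46.

46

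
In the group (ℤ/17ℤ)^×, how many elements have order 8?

4

φ(17) = 17 − 1 = 16 = 2^4.
In a cyclic group of order 16, there are φ(d) elements of order d for each divisor d of 16, and zero for non-divisors.
8 = 2^3 divides 16, and φ(8) = 4.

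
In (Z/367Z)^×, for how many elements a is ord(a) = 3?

2

φ(367) = 367 − 1 = 366 = 2 · 3 · 61.
In a cyclic group of order 366, there are φ(d) elements of order d for each divisor d of 366, and zero for non-divisors.
3 | 366, and φ(3) = 3 − 1 = 2.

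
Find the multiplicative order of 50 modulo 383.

191

ord(50) | φ(383) = 383 − 1 = 382 = 2 · 191.
Divisors of 382: 1, 2, 191, 382.
Compute 50^d (mod 383) for the divisors d until we hit 1:
50^1 ≡ 50 (mod 383)
50^2 ≡ 202 (mod 383)
50^191 ≡ 1 (mod 383) ✓
Hence ord(50) = 191.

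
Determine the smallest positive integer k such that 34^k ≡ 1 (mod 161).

The order of 34 must divide φ(161) = φ(7·23) = (7−1)·(23−1) = 6·22 = 132 = 2^2 · 3 · 11.
Divisors of 132: 1, 2, 3, 4, 6, 11, 12, 22, 33, 44, 66, 132.
Evaluate successive powers at the divisors of 132:
34^1 ≡ 34 (mod 161)
34^2 ≡ 29 (mod 161)
34^3 ≡ 20 (mod 161)
34^4 ≡ 36 (mod 161)
34^6 ≡ 78 (mod 161)
34^11 ≡ 160 (mod 161)
34^12 ≡ 127 (mod 161)
34^22 ≡ 1 (mod 161) ✓
The smallest such exponent is 22, so the order of 34 is 22.

22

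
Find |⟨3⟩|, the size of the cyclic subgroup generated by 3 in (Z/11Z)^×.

5

Since 3 ∈ (Z/11Z)^×, its order divides φ(11) = 11 − 1 = 10 = 2 · 5.
Divisors of 10: 1, 2, 5, 10.
Evaluate successive powers at the divisors of 10:
3^1 ≡ 3
3^2 ≡ 9
3^5 ≡ 1
Therefore the multiplicative order of 3 modulo 11 is 5.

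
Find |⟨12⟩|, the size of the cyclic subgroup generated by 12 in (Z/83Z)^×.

41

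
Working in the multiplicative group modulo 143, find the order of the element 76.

By Lagrange's theorem, ord_143(76) divides φ(143) = φ(11·13) = (11−1)·(13−1) = 10·12 = 120 = 2^3 · 3 · 5.
Divisors of 120: 1, 2, 3, 4, 5, 6, 8, 10, 12, 15, 20, 24, 30, 40, 60, 120.
Check 76^d mod 143 for each divisor in increasing order:
76^1 ≡ 76 (mod 143)
76^2 ≡ 56 (mod 143)
76^3 ≡ 109 (mod 143)
76^4 ≡ 133 (mod 143)
76^5 ≡ 98 (mod 143)
76^6 ≡ 12 (mod 143)
76^8 ≡ 100 (mod 143)
76^10 ≡ 23 (mod 143)
76^12 ≡ 1 (mod 143) ✓
Hence ord(76) = 12.

12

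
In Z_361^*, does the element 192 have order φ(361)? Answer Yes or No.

Yes

φ(361) = φ(19^2) = 19·(19−1) = 342 = 2 · 3^2 · 19.
Test 192^(342/q) mod 361 for each prime factor q of 342:
192^171 ≡ 360 (mod 361)  [q = 2: ≢ 1 ✓]
192^114 ≡ 292 (mod 361)  [q = 3: ≢ 1 ✓]
192^18 ≡ 324 (mod 361)  [q = 19: ≢ 1 ✓]
Every test exponent gives a nontrivial residue, hence 192 generates the full group.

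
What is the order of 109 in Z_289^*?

The order of 109 must divide φ(289) = φ(17^2) = 17·(17−1) = 272 = 2^4 · 17.
Divisors of 272: 1, 2, 4, 8, 16, 17, 34, 68, 136, 272.
Check 109^d mod 289 for each divisor in increasing order:
109^1 ≡ 109 (mod 289)
109^2 ≡ 32 (mod 289)
109^4 ≡ 157 (mod 289)
109^8 ≡ 84 (mod 289)
109^16 ≡ 120 (mod 289)
109^17 ≡ 75 (mod 289)
109^34 ≡ 134 (mod 289)
109^68 ≡ 38 (mod 289)
109^136 ≡ 288 (mod 289)
109^272 ≡ 1 (mod 289) ✓
So ord_289(109) = 272.

272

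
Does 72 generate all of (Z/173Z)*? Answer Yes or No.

Yes

φ(173) = 173 − 1 = 172 = 2^2 · 43.
An element g generates (Z/173Z)^× iff g^(172/q) ≢ 1 (mod 173) for each prime q ∈ {2, 43}.
72^86 ≡ 172 (mod 173)  [q = 2: ≢ 1 ✓]
72^4 ≡ 36 (mod 173)  [q = 43: ≢ 1 ✓]
All checks pass, so 72 has order 172 and is a primitive root modulo 173.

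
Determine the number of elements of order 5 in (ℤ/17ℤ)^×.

0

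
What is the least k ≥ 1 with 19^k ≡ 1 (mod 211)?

15

The order of 19 must divide φ(211) = 211 − 1 = 210 = 2 · 3 · 5 · 7.
Divisors of 210: 1, 2, 3, 5, 6, 7, 10, 14, 15, 21, 30, 35, 42, 70, 105, 210.
Evaluate successive powers at the divisors of 210:
19^1 ≡ 19 (mod 211)
19^2 ≡ 150 (mod 211)
19^3 ≡ 107 (mod 211)
19^5 ≡ 14 (mod 211)
19^6 ≡ 55 (mod 211)
19^7 ≡ 201 (mod 211)
19^10 ≡ 196 (mod 211)
19^14 ≡ 100 (mod 211)
19^15 ≡ 1 (mod 211) ✓
Hence ord(19) = 15.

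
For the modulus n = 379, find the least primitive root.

φ(379) = 379 − 1 = 378 = 2 · 3^3 · 7.
g is a primitive root iff g^(378/q) ≢ 1 (mod 379) for each prime q ∈ {2, 3, 7}.
g = 2: 2^189 ≡ 378; 2^126 ≡ 327; 2^54 ≡ 125 — none is 1, so 2 is a primitive root.
The smallest primitive root modulo 379 is 2.

2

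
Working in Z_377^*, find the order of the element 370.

84

ord(370) | φ(377) = φ(13·29) = (13−1)·(29−1) = 12·28 = 336 = 2^4 · 3 · 7.
Divisors of 336: 1, 2, 3, 4, 6, 7, 8, 12, 14, 16, 21, 24, 28, 42, 48, 56, 84, 112, 168, 336.
Test each divisor d:
370^1 ≡ 370
370^2 ≡ 49
370^3 ≡ 34
370^4 ≡ 139
370^6 ≡ 25
370^7 ≡ 202
370^8 ≡ 94
370^12 ≡ 248
370^14 ≡ 88
370^16 ≡ 165
370^21 ≡ 57
370^24 ≡ 53
370^28 ≡ 204
370^42 ≡ 233
370^48 ≡ 170
370^56 ≡ 146
370^84 ≡ 1
Hence ord(370) = 84.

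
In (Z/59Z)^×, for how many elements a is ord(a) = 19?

0

φ(59) = 59 − 1 = 58 = 2 · 29.
Since (Z/59Z)^× is cyclic of order 58, the number of elements of order d is φ(d) when d | 58 and 0 otherwise.
Here 58 is not a multiple of 19, so there are no elements of order 19.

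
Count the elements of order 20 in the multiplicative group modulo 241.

φ(241) = 241 − 1 = 240 = 2^4 · 3 · 5.
(Z/241Z)^× is cyclic (|G| = 240); a cyclic group of order m has exactly φ(d) elements of each order d | m, and none otherwise.
20 = 2^2 · 5 divides 240, and φ(20) = 8.

8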